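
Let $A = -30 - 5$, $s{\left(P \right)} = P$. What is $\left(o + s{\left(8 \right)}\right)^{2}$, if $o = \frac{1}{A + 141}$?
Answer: $\frac{720801}{11236} \approx 64.151$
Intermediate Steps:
$A = -35$ ($A = -30 - 5 = -35$)
$o = \frac{1}{106}$ ($o = \frac{1}{-35 + 141} = \frac{1}{106} \approx 0.009434$)
$\left(o + s{\left(8 \right)}\right)^{2} = \left(\frac{1}{106} + 8\right)^{2} = \left(\frac{849}{106}\right)^{2} = \frac{720801}{11236}$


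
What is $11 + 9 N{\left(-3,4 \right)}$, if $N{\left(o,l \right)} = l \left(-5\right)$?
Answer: $-169$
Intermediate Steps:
$N{\left(o,l \right)} = - 5 l$
$11 + 9 N{\left(-3,4 \right)} = 11 + 9 \left(\left(-5\right) 4\right) = 11 + 9 \left(-20\right) = 11 - 180 = -169$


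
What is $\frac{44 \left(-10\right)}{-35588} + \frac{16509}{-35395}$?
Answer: $- \frac{142987123}{314909315} \approx -0.45406$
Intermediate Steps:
$\frac{44 \left(-10\right)}{-35588} + \frac{16509}{-35395} = \left(-440\right) \left(- \frac{1}{35588}\right) + 16509 \left(- \frac{1}{35395}\right) = \frac{110}{8897} - \frac{16509}{35395} = - \frac{142987123}{314909315}$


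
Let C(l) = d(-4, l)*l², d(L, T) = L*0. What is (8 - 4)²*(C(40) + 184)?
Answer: 2944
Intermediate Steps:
d(L, T) = 0
C(l) = 0 (C(l) = 0*l² = 0)
(8 - 4)²*(C(40) + 184) = (8 - 4)²*(0 + 184) = 4²*184 = 16*184 = 2944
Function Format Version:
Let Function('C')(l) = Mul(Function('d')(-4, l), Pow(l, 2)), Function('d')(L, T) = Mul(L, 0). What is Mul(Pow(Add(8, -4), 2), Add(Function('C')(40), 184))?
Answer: 2944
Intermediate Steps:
Function('d')(L, T) = 0
Function('C')(l) = 0 (Function('C')(l) = Mul(0, Pow(l, 2)) = 0)
Mul(Pow(Add(8, -4), 2), Add(Function('C')(40), 184)) = Mul(Pow(Add(8, -4), 2), Add(0, 184)) = Mul(Pow(4, 2), 184) = Mul(16, 184) = 2944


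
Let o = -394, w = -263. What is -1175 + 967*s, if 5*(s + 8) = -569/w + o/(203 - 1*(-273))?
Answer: -2708023833/312970 ≈ -8652.7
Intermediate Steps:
s = -2420149/312970 (s = -8 + (-569/(-263) - 394/(203 - 1*(-273)))/5 = -8 + (-569*(-1/263) - 394/(203 + 273))/5 = -8 + (569/263 - 394/476)/5 = -8 + (569/263 - 394*1/476)/5 = -8 + (569/263 - 197/238)/5 = -8 + (⅕)*(83611/62594) = -8 + 83611/312970 = -2420149/312970 ≈ -7.7328)
-1175 + 967*s = -1175 + 967*(-2420149/312970) = -1175 - 2340284083/312970 = -2708023833/312970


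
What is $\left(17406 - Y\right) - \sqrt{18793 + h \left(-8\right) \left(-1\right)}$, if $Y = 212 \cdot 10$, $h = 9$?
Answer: $15286 - 7 \sqrt{385} \approx 15149.0$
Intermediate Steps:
$Y = 2120$
$\left(17406 - Y\right) - \sqrt{18793 + h \left(-8\right) \left(-1\right)} = \left(17406 - 2120\right) - \sqrt{18793 + 9 \left(-8\right) \left(-1\right)} = \left(17406 - 2120\right) - \sqrt{18793 - -72} = 15286 - \sqrt{18793 + 72} = 15286 - \sqrt{18865} = 15286 - 7 \sqrt{385}$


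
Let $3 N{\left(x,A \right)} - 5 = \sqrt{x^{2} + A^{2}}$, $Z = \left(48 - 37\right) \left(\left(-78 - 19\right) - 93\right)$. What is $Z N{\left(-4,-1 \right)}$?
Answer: $- \frac{10450}{3} - \frac{2090 \sqrt{17}}{3} \approx -6355.8$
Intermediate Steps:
$Z = -2090$ ($Z = 11 \left(\left(-78 - 19\right) - 93\right) = 11 \left(-97 - 93\right) = 11 \left(-190\right) = -2090$)
$N{\left(x,A \right)} = \frac{5}{3} + \frac{\sqrt{A^{2} + x^{2}}}{3}$ ($N{\left(x,A \right)} = \frac{5}{3} + \frac{\sqrt{x^{2} + A^{2}}}{3} = \frac{5}{3} + \frac{\sqrt{A^{2} + x^{2}}}{3}$)
$Z N{\left(-4,-1 \right)} = - 2090 \left(\frac{5}{3} + \frac{\sqrt{\left(-1\right)^{2} + \left(-4\right)^{2}}}{3}\right) = - 2090 \left(\frac{5}{3} + \frac{\sqrt{1 + 16}}{3}\right) = - 2090 \left(\frac{5}{3} + \frac{\sqrt{17}}{3}\right) = - \frac{10450}{3} - \frac{2090 \sqrt{17}}{3}$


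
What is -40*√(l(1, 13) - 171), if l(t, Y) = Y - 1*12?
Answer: -40*I*√170 ≈ -521.54*I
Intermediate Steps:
l(t, Y) = -12 + Y (l(t, Y) = Y - 12 = -12 + Y)
-40*√(l(1, 13) - 171) = -40*√((-12 + 13) - 171) = -40*√(1 - 171) = -40*I*√170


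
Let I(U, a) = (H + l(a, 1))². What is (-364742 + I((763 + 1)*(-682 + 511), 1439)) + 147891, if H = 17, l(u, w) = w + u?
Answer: 1905998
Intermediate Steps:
l(u, w) = u + w
I(U, a) = (18 + a)² (I(U, a) = (17 + (a + 1))² = (17 + (1 + a))² = (18 + a)²)
(-364742 + I((763 + 1)*(-682 + 511), 1439)) + 147891 = (-364742 + (18 + 1439)²) + 147891 = (-364742 + 1457²) + 147891 = (-364742 + 2122849) + 147891 = 1758107 + 147891 = 1905998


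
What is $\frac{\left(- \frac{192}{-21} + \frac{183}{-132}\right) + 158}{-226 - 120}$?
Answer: $- \frac{51053}{106568} \approx -0.47906$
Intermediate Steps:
$\frac{\left(- \frac{192}{-21} + \frac{183}{-132}\right) + 158}{-226 - 120} = \frac{\left(\left(-192\right) \left(- \frac{1}{21}\right) + 183 \left(- \frac{1}{132}\right)\right) + 158}{-346} = \left(\left(\frac{64}{7} - \frac{61}{44}\right) + 158\right) \left(- \frac{1}{346}\right) = \left(\frac{2389}{308} + 158\right) \left(- \frac{1}{346}\right) = \frac{51053}{308} \left(- \frac{1}{346}\right) = - \frac{51053}{106568}$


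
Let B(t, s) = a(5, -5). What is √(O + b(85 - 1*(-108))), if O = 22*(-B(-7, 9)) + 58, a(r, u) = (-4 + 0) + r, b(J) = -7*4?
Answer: 2*√2 ≈ 2.8284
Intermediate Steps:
b(J) = -28
a(r, u) = -4 + r
B(t, s) = 1 (B(t, s) = -4 + 5 = 1)
O = 36 (O = 22*(-1*1) + 58 = 22*(-1) + 58 = -22 + 58 = 36)
√(O + b(85 - 1*(-108))) = √(36 - 28) = √8 = 2*√2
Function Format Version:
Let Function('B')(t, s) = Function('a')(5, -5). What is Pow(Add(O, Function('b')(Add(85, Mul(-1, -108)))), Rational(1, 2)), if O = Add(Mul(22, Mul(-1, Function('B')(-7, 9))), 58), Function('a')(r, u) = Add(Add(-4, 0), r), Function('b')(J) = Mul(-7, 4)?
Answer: Mul(2, Pow(2, Rational(1, 2))) ≈ 2.8284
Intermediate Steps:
Function('b')(J) = -28
Function('a')(r, u) = Add(-4, r)
Function('B')(t, s) = 1 (Function('B')(t, s) = Add(-4, 5) = 1)
O = 36 (O = Add(Mul(22, Mul(-1, 1)), 58) = Add(Mul(22, -1), 58) = Add(-22, 58) = 36)
Pow(Add(O, Function('b')(Add(85, Mul(-1, -108)))), Rational(1, 2)) = Pow(Add(36, -28), Rational(1, 2)) = Pow(8, Rational(1, 2)) = Mul(2, Pow(2, Rational(1, 2)))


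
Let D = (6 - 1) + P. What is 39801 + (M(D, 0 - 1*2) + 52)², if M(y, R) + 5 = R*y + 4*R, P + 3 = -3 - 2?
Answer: 41826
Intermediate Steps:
P = -8 (P = -3 + (-3 - 2) = -3 - 5 = -8)
D = -3 (D = (6 - 1) - 8 = 5 - 8 = -3)
M(y, R) = -5 + 4*R + R*y (M(y, R) = -5 + (R*y + 4*R) = -5 + (4*R + R*y) = -5 + 4*R + R*y)
39801 + (M(D, 0 - 1*2) + 52)² = 39801 + ((-5 + 4*(0 - 1*2) + (0 - 1*2)*(-3)) + 52)² = 39801 + ((-5 + 4*(0 - 2) + (0 - 2)*(-3)) + 52)² = 39801 + ((-5 + 4*(-2) - 2*(-3)) + 52)² = 39801 + ((-5 - 8 + 6) + 52)² = 39801 + (-7 + 52)² = 39801 + 45² = 39801 + 2025 = 41826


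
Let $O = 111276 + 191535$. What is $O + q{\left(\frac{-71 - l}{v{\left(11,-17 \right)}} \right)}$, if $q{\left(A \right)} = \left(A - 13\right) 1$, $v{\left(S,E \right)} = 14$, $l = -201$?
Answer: $\frac{2119651}{7} \approx 3.0281 \cdot 10^{5}$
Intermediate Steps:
$O = 302811$
$q{\left(A \right)} = -13 + A$ ($q{\left(A \right)} = \left(-13 + A\right) 1 = -13 + A$)
$O + q{\left(\frac{-71 - l}{v{\left(11,-17 \right)}} \right)} = 302811 - \left(13 - \frac{-71 - -201}{14}\right) = 302811 - \left(13 - \left(-71 + 201\right) \frac{1}{14}\right) = 302811 + \left(-13 + 130 \cdot \frac{1}{14}\right) = 302811 + \left(-13 + \frac{65}{7}\right) = 302811 - \frac{26}{7} = \frac{2119651}{7}$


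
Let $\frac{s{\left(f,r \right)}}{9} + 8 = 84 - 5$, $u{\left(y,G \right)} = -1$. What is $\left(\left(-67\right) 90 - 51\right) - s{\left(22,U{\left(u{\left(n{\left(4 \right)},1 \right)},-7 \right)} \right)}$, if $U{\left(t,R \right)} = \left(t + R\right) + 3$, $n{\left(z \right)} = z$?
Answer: $-6720$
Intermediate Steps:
$U{\left(t,R \right)} = 3 + R + t$ ($U{\left(t,R \right)} = \left(R + t\right) + 3 = 3 + R + t$)
$s{\left(f,r \right)} = 639$ ($s{\left(f,r \right)} = -72 + 9 \left(84 - 5\right) = -72 + 9 \cdot 79 = -72 + 711 = 639$)
$\left(\left(-67\right) 90 - 51\right) - s{\left(22,U{\left(u{\left(n{\left(4 \right)},1 \right)},-7 \right)} \right)} = \left(\left(-67\right) 90 - 51\right) - 639 = \left(-6030 - 51\right) - 639 = -6081 - 639 = -6720$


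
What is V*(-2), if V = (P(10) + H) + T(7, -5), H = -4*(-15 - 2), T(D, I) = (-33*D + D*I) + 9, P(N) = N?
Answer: 358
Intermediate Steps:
T(D, I) = 9 - 33*D + D*I
H = 68 (H = -4*(-17) = 68)
V = -179 (V = (10 + 68) + (9 - 33*7 + 7*(-5)) = 78 + (9 - 231 - 35) = 78 - 257 = -179)
V*(-2) = -179*(-2) = 358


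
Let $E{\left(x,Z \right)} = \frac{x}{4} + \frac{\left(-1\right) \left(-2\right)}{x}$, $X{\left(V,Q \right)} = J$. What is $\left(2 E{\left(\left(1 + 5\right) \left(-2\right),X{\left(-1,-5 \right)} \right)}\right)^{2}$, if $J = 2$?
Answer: $\frac{361}{9} \approx 40.111$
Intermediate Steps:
$X{\left(V,Q \right)} = 2$
$E{\left(x,Z \right)} = \frac{2}{x} + \frac{x}{4}$ ($E{\left(x,Z \right)} = x \frac{1}{4} + \frac{2}{x} = \frac{x}{4} + \frac{2}{x} = \frac{2}{x} + \frac{x}{4}$)
$\left(2 E{\left(\left(1 + 5\right) \left(-2\right),X{\left(-1,-5 \right)} \right)}\right)^{2} = \left(2 \left(\frac{2}{\left(1 + 5\right) \left(-2\right)} + \frac{\left(1 + 5\right) \left(-2\right)}{4}\right)\right)^{2} = \left(2 \left(\frac{2}{6 \left(-2\right)} + \frac{6 \left(-2\right)}{4}\right)\right)^{2} = \left(2 \left(\frac{2}{-12} + \frac{1}{4} \left(-12\right)\right)\right)^{2} = \left(2 \left(2 \left(- \frac{1}{12}\right) - 3\right)\right)^{2} = \left(2 \left(- \frac{1}{6} - 3\right)\right)^{2} = \left(2 \left(- \frac{19}{6}\right)\right)^{2} = \left(- \frac{19}{3}\right)^{2} = \frac{361}{9}$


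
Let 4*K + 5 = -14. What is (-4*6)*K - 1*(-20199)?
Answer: 20313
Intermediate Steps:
K = -19/4 (K = -5/4 + (1/4)*(-14) = -5/4 - 7/2 = -19/4 ≈ -4.7500)
(-4*6)*K - 1*(-20199) = -4*6*(-19/4) - 1*(-20199) = -24*(-19/4) + 20199 = 114 + 20199 = 20313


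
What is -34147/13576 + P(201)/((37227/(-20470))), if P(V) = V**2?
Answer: -3742912726363/168464584 ≈ -22218.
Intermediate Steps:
-34147/13576 + P(201)/((37227/(-20470))) = -34147/13576 + 201**2/((37227/(-20470))) = -34147*1/13576 + 40401/((37227*(-1/20470))) = -34147/13576 + 40401/(-37227/20470) = -34147/13576 + 40401*(-20470/37227) = -34147/13576 - 275669490/12409 = -3742912726363/168464584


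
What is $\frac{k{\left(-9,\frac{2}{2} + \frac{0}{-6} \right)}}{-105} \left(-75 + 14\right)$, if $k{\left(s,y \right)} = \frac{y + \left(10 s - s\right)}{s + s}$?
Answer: $\frac{488}{189} \approx 2.582$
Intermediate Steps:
$k{\left(s,y \right)} = \frac{y + 9 s}{2 s}$
$\frac{k{\left(-9,\frac{2}{2} + \frac{0}{-6} \right)}}{-105} \left(-75 + 14\right) = \frac{\frac{1}{2} \frac{1}{-9} \left(\left(\frac{2}{2} + \frac{0}{-6}\right) + 9 \left(-9\right)\right)}{-105} \left(-75 + 14\right) = \frac{1}{2} \left(- \frac{1}{9}\right) \left(\left(2 \cdot \frac{1}{2} + 0 \left(- \frac{1}{6}\right)\right) - 81\right) \left(- \frac{1}{105}\right) \left(-61\right) = \frac{1}{2} \left(- \frac{1}{9}\right) \left(\left(1 + 0\right) - 81\right) \left(- \frac{1}{105}\right) \left(-61\right) = \frac{1}{2} \left(- \frac{1}{9}\right) \left(1 - 81\right) \left(- \frac{1}{105}\right) \left(-61\right) = \frac{1}{2} \left(- \frac{1}{9}\right) \left(-80\right) \left(- \frac{1}{105}\right) \left(-61\right) = \frac{40}{9} \left(- \frac{1}{105}\right) \left(-61\right) = \left(- \frac{8}{189}\right) \left(-61\right) = \frac{488}{189}$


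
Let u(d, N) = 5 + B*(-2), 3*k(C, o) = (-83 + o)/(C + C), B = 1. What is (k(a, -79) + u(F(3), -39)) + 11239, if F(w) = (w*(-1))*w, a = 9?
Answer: 11239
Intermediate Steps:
F(w) = -w² (F(w) = (-w)*w = -w²)
k(C, o) = (-83 + o)/(6*C) (k(C, o) = ((-83 + o)/(C + C))/3 = ((-83 + o)/((2*C)))/3 = ((-83 + o)*(1/(2*C)))/3 = ((-83 + o)/(2*C))/3 = (-83 + o)/(6*C))
u(d, N) = 3 (u(d, N) = 5 + 1*(-2) = 5 - 2 = 3)
(k(a, -79) + u(F(3), -39)) + 11239 = ((⅙)*(-83 - 79)/9 + 3) + 11239 = ((⅙)*(⅑)*(-162) + 3) + 11239 = (-3 + 3) + 11239 = 0 + 11239 = 11239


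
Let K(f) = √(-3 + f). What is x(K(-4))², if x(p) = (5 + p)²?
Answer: (5 + I*√7)⁴ ≈ -376.0 + 952.47*I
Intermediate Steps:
x(K(-4))² = ((5 + √(-3 - 4))²)² = ((5 + √(-7))²)² = ((5 + I*√7)²)² = (5 + I*√7)⁴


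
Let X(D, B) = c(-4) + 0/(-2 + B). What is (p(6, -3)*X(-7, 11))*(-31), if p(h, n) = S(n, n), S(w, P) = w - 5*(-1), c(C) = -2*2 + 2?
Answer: 124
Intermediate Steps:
c(C) = -2 (c(C) = -4 + 2 = -2)
S(w, P) = 5 + w (S(w, P) = w + 5 = 5 + w)
p(h, n) = 5 + n
X(D, B) = -2 (X(D, B) = -2 + 0/(-2 + B) = -2 + 0 = -2)
(p(6, -3)*X(-7, 11))*(-31) = ((5 - 3)*(-2))*(-31) = (2*(-2))*(-31) = -4*(-31) = 124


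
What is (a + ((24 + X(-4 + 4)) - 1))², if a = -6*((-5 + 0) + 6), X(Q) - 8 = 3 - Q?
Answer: 784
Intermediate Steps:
X(Q) = 11 - Q (X(Q) = 8 + (3 - Q) = 11 - Q)
a = -6 (a = -6*(-5 + 6) = -6*1 = -6)
(a + ((24 + X(-4 + 4)) - 1))² = (-6 + ((24 + (11 - (-4 + 4))) - 1))² = (-6 + ((24 + (11 - 1*0)) - 1))² = (-6 + ((24 + (11 + 0)) - 1))² = (-6 + ((24 + 11) - 1))² = (-6 + (35 - 1))² = (-6 + 34)² = 28² = 784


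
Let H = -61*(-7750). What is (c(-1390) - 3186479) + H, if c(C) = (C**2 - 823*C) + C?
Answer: 360951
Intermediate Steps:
H = 472750
c(C) = C**2 - 822*C
(c(-1390) - 3186479) + H = (-1390*(-822 - 1390) - 3186479) + 472750 = (-1390*(-2212) - 3186479) + 472750 = (3074680 - 3186479) + 472750 = -111799 + 472750 = 360951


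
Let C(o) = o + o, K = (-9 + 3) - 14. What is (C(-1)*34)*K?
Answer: 1360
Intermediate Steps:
K = -20 (K = -6 - 14 = -20)
C(o) = 2*o
(C(-1)*34)*K = ((2*(-1))*34)*(-20) = -2*34*(-20) = -68*(-20) = 1360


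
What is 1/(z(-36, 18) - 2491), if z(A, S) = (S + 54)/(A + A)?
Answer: -1/2492 ≈ -0.00040128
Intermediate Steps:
z(A, S) = (54 + S)/(2*A) (z(A, S) = (54 + S)/((2*A)) = (54 + S)*(1/(2*A)) = (54 + S)/(2*A))
1/(z(-36, 18) - 2491) = 1/((½)*(54 + 18)/(-36) - 2491) = 1/((½)*(-1/36)*72 - 2491) = 1/(-1 - 2491) = 1/(-2492) = -1/2492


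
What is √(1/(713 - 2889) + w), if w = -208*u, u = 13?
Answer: I*√200052770/272 ≈ 52.0*I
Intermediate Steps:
w = -2704 (w = -208*13 = -2704)
√(1/(713 - 2889) + w) = √(1/(713 - 2889) - 2704) = √(1/(-2176) - 2704) = √(-1/2176 - 2704) = √(-5883905/2176) = I*√200052770/272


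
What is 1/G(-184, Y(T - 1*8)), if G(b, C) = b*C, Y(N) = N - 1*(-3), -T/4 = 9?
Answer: 1/7544 ≈ 0.00013256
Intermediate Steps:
T = -36 (T = -4*9 = -36)
Y(N) = 3 + N (Y(N) = N + 3 = 3 + N)
G(b, C) = C*b
1/G(-184, Y(T - 1*8)) = 1/((3 + (-36 - 1*8))*(-184)) = 1/((3 + (-36 - 8))*(-184)) = 1/((3 - 44)*(-184)) = 1/(-41*(-184)) = 1/7544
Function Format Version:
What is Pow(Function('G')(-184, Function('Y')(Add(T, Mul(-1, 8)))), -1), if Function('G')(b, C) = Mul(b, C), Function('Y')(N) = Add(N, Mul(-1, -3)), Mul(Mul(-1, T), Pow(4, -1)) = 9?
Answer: Rational(1, 7544) ≈ 0.00013256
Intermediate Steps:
T = -36 (T = Mul(-4, 9) = -36)
Function('Y')(N) = Add(3, N) (Function('Y')(N) = Add(N, 3) = Add(3, N))
Function('G')(b, C) = Mul(C, b)
Pow(Function('G')(-184, Function('Y')(Add(T, Mul(-1, 8)))), -1) = Pow(Mul(Add(3, Add(-36, Mul(-1, 8))), -184), -1) = Pow(Mul(Add(3, Add(-36, -8)), -184), -1) = Pow(Mul(Add(3, -44), -184), -1) = Pow(Mul(-41, -184), -1) = Pow(7544, -1) = Rational(1, 7544)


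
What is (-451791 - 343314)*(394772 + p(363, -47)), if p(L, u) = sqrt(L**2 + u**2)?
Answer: -313885191060 - 795105*sqrt(133978) ≈ -3.1418e+11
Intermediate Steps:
(-451791 - 343314)*(394772 + p(363, -47)) = (-451791 - 343314)*(394772 + sqrt(363**2 + (-47)**2)) = -795105*(394772 + sqrt(131769 + 2209)) = -795105*(394772 + sqrt(133978)) = -313885191060 - 795105*sqrt(133978)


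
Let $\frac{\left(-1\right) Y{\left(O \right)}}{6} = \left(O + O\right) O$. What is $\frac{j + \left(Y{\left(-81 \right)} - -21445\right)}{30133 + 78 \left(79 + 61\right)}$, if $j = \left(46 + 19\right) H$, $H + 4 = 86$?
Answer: $- \frac{51957}{41053} \approx -1.2656$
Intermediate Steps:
$H = 82$ ($H = -4 + 86 = 82$)
$Y{\left(O \right)} = - 12 O^{2}$ ($Y{\left(O \right)} = - 6 \left(O + O\right) O = - 6 \cdot 2 O O = - 6 \cdot 2 O^{2} = - 12 O^{2}$)
$j = 5330$ ($j = \left(46 + 19\right) 82 = 65 \cdot 82 = 5330$)
$\frac{j + \left(Y{\left(-81 \right)} - -21445\right)}{30133 + 78 \left(79 + 61\right)} = \frac{5330 - \left(-21445 + 12 \left(-81\right)^{2}\right)}{30133 + 78 \left(79 + 61\right)} = \frac{5330 + \left(\left(-12\right) 6561 + 21445\right)}{30133 + 78 \cdot 140} = \frac{5330 + \left(-78732 + 21445\right)}{30133 + 10920} = \frac{5330 - 57287}{41053} = \left(-51957\right) \frac{1}{41053} = - \frac{51957}{41053}$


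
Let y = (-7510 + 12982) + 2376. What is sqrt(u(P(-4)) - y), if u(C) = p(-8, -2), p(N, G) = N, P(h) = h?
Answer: 4*I*sqrt(491) ≈ 88.634*I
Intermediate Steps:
y = 7848 (y = 5472 + 2376 = 7848)
u(C) = -8
sqrt(u(P(-4)) - y) = sqrt(-8 - 1*7848) = sqrt(-8 - 7848) = sqrt(-7856) = 4*I*sqrt(491)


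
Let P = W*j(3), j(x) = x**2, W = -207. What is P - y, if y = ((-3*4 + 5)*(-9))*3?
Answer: -2052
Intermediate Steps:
P = -1863 (P = -207*3**2 = -207*9 = -1863)
y = 189 (y = ((-12 + 5)*(-9))*3 = -7*(-9)*3 = 63*3 = 189)
P - y = -1863 - 1*189 = -1863 - 189 = -2052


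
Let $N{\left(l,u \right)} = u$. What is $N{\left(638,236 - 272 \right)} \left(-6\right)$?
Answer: $216$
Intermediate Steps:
$N{\left(638,236 - 272 \right)} \left(-6\right) = \left(236 - 272\right) \left(-6\right) = \left(-36\right) \left(-6\right) = 216$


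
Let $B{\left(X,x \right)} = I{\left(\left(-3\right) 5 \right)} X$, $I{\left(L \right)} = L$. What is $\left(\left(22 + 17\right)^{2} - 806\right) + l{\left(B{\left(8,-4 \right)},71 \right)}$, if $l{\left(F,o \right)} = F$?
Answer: $595$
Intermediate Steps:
$B{\left(X,x \right)} = - 15 X$ ($B{\left(X,x \right)} = \left(-3\right) 5 X = - 15 X$)
$\left(\left(22 + 17\right)^{2} - 806\right) + l{\left(B{\left(8,-4 \right)},71 \right)} = \left(\left(22 + 17\right)^{2} - 806\right) - 120 = \left(39^{2} - 806\right) - 120 = \left(1521 - 806\right) - 120 = 715 - 120 = 595$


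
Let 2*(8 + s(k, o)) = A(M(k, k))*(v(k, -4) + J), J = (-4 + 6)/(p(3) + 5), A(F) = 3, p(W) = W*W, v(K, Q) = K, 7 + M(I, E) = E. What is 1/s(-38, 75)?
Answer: -14/907 ≈ -0.015436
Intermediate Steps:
M(I, E) = -7 + E
p(W) = W**2
J = 1/7 (J = (-4 + 6)/(3**2 + 5) = 2/(9 + 5) = 2/14 = 2*(1/14) = 1/7 ≈ 0.14286)
s(k, o) = -109/14 + 3*k/2 (s(k, o) = -8 + (3*(k + 1/7))/2 = -8 + (3*(1/7 + k))/2 = -8 + (3/7 + 3*k)/2 = -8 + (3/14 + 3*k/2) = -109/14 + 3*k/2)
1/s(-38, 75) = 1/(-109/14 + (3/2)*(-38)) = 1/(-109/14 - 57) = 1/(-907/14) = -14/907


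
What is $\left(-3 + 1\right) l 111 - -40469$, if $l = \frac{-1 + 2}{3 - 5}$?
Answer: $40580$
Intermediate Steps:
$l = - \frac{1}{2}$ ($l = 1 \frac{1}{-2} = 1 \left(- \frac{1}{2}\right) = - \frac{1}{2} \approx -0.5$)
$\left(-3 + 1\right) l 111 - -40469 = \left(-3 + 1\right) \left(- \frac{1}{2}\right) 111 - -40469 = \left(-2\right) \left(- \frac{1}{2}\right) 111 + 40469 = 1 \cdot 111 + 40469 = 111 + 40469 = 40580$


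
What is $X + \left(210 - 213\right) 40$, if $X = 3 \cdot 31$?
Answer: $-27$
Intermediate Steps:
$X = 93$
$X + \left(210 - 213\right) 40 = 93 + \left(210 - 213\right) 40 = 93 - 120 = -27$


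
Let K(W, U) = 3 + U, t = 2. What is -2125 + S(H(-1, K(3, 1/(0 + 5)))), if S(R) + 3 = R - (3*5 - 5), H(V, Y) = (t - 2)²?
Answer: -2138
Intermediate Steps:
H(V, Y) = 0 (H(V, Y) = (2 - 2)² = 0² = 0)
S(R) = -13 + R (S(R) = -3 + (R - (3*5 - 5)) = -3 + (R - (15 - 5)) = -3 + (R - 1*10) = -3 + (R - 10) = -3 + (-10 + R) = -13 + R)
-2125 + S(H(-1, K(3, 1/(0 + 5)))) = -2125 + (-13 + 0) = -2125 - 13 = -2138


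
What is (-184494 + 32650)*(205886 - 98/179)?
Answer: -5595982246624/179 ≈ -3.1262e+10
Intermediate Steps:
(-184494 + 32650)*(205886 - 98/179) = -151844*(205886 + (1/179)*(-98)) = -151844*(205886 - 98/179) = -151844*36853496/179 = -5595982246624/179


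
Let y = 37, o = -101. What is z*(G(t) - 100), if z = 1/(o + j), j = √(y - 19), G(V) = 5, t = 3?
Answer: 9595/10183 + 285*√2/10183 ≈ 0.98184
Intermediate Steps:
j = 3*√2 (j = √(37 - 19) = √18 = 3*√2 ≈ 4.2426)
z = 1/(-101 + 3*√2) ≈ -0.010335
z*(G(t) - 100) = (-101/10183 - 3*√2/10183)*(5 - 100) = (-101/10183 - 3*√2/10183)*(-95) = 9595/10183 + 285*√2/10183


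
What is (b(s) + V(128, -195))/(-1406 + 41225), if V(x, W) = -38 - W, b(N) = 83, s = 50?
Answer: 80/13273 ≈ 0.0060273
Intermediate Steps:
(b(s) + V(128, -195))/(-1406 + 41225) = (83 + (-38 - 1*(-195)))/(-1406 + 41225) = (83 + (-38 + 195))/39819 = (83 + 157)*(1/39819) = 240*(1/39819) = 80/13273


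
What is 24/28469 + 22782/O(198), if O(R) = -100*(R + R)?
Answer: -107938393/187895400 ≈ -0.57446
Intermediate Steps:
O(R) = -200*R
24/28469 + 22782/O(198) = 24/28469 + 22782/((-200*198)) = 24*(1/28469) + 22782/(-39600) = 24/28469 + 22782*(-1/39600) = 24/28469 - 3797/6600 = -107938393/187895400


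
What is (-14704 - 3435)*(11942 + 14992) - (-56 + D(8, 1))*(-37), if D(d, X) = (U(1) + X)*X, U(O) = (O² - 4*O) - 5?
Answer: -488558157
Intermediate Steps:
U(O) = -5 + O² - 4*O
D(d, X) = X*(-8 + X) (D(d, X) = ((-5 + 1² - 4*1) + X)*X = ((-5 + 1 - 4) + X)*X = (-8 + X)*X = X*(-8 + X))
(-14704 - 3435)*(11942 + 14992) - (-56 + D(8, 1))*(-37) = (-14704 - 3435)*(11942 + 14992) - (-56 + 1*(-8 + 1))*(-37) = -18139*26934 - (-56 + 1*(-7))*(-37) = -488555826 - (-56 - 7)*(-37) = -488555826 - (-63)*(-37) = -488555826 - 1*2331 = -488555826 - 2331 = -488558157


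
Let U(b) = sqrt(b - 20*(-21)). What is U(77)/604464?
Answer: sqrt(497)/604464 ≈ 3.6881e-5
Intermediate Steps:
U(b) = sqrt(420 + b) (U(b) = sqrt(b + 420) = sqrt(420 + b))
U(77)/604464 = sqrt(420 + 77)/604464 = sqrt(497)*(1/604464) = sqrt(497)/604464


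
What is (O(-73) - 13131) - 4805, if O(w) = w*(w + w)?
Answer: -7278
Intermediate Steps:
O(w) = 2*w**2 (O(w) = w*(2*w) = 2*w**2)
(O(-73) - 13131) - 4805 = (2*(-73)**2 - 13131) - 4805 = (2*5329 - 13131) - 4805 = (10658 - 13131) - 4805 = -2473 - 4805 = -7278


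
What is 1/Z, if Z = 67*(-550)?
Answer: -1/36850 ≈ -2.7137e-5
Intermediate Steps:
Z = -36850
1/Z = 1/(-36850) = -1/36850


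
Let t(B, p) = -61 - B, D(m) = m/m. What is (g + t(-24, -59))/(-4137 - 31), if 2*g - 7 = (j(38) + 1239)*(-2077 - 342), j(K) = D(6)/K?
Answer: 113896323/316768 ≈ 359.56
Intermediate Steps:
D(m) = 1
j(K) = 1/K
g = -113893511/76 (g = 7/2 + ((1/38 + 1239)*(-2077 - 342))/2 = 7/2 + ((1/38 + 1239)*(-2419))/2 = 7/2 + ((47083/38)*(-2419))/2 = 7/2 + (1/2)*(-113893777/38) = 7/2 - 113893777/76 = -113893511/76 ≈ -1.4986e+6)
(g + t(-24, -59))/(-4137 - 31) = (-113893511/76 + (-61 - 1*(-24)))/(-4137 - 31) = (-113893511/76 + (-61 + 24))/(-4168) = (-113893511/76 - 37)*(-1/4168) = -113896323/76*(-1/4168) = 113896323/316768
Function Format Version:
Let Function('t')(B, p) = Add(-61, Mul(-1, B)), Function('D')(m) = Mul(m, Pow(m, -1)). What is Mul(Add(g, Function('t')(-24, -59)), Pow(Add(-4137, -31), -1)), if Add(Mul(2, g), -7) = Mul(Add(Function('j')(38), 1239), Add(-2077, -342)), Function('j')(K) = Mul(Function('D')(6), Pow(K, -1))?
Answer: Rational(113896323, 316768) ≈ 359.56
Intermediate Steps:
Function('D')(m) = 1
Function('j')(K) = Pow(K, -1) (Function('j')(K) = Mul(1, Pow(K, -1)) = Pow(K, -1))
g = Rational(-113893511, 76) (g = Add(Rational(7, 2), Mul(Rational(1, 2), Mul(Add(Pow(38, -1), 1239), Add(-2077, -342)))) = Add(Rational(7, 2), Mul(Rational(1, 2), Mul(Add(Rational(1, 38), 1239), -2419))) = Add(Rational(7, 2), Mul(Rational(1, 2), Mul(Rational(47083, 38), -2419))) = Add(Rational(7, 2), Mul(Rational(1, 2), Rational(-113893777, 38))) = Add(Rational(7, 2), Rational(-113893777, 76)) = Rational(-113893511, 76) ≈ -1.4986e+6)
Mul(Add(g, Function('t')(-24, -59)), Pow(Add(-4137, -31), -1)) = Mul(Add(Rational(-113893511, 76), Add(-61, Mul(-1, -24))), Pow(Add(-4137, -31), -1)) = Mul(Add(Rational(-113893511, 76), Add(-61, 24)), Pow(-4168, -1)) = Mul(Add(Rational(-113893511, 76), -37), Rational(-1, 4168)) = Mul(Rational(-113896323, 76), Rational(-1, 4168)) = Rational(113896323, 316768)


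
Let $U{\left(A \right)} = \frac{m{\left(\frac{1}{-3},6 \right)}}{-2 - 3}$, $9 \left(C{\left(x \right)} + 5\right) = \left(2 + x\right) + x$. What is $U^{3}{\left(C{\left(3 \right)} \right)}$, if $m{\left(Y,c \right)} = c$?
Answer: $- \frac{216}{125} \approx -1.728$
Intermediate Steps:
$C{\left(x \right)} = - \frac{43}{9} + \frac{2 x}{9}$ ($C{\left(x \right)} = -5 + \frac{\left(2 + x\right) + x}{9} = -5 + \frac{2 + 2 x}{9} = -5 + \left(\frac{2}{9} + \frac{2 x}{9}\right) = - \frac{43}{9} + \frac{2 x}{9}$)
$U{\left(A \right)} = - \frac{6}{5}$ ($U{\left(A \right)} = \frac{1}{-2 - 3} \cdot 6 = \frac{1}{-5} \cdot 6 = \left(- \frac{1}{5}\right) 6 = - \frac{6}{5}$)
$U^{3}{\left(C{\left(3 \right)} \right)} = \left(- \frac{6}{5}\right)^{3} = - \frac{216}{125}$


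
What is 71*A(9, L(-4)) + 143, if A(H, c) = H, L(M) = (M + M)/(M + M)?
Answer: 782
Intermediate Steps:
L(M) = 1 (L(M) = (2*M)/((2*M)) = (2*M)*(1/(2*M)) = 1)
71*A(9, L(-4)) + 143 = 71*9 + 143 = 639 + 143 = 782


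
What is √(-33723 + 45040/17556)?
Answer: I*√649567553943/4389 ≈ 183.63*I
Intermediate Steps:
√(-33723 + 45040/17556) = √(-33723 + 45040*(1/17556)) = √(-33723 + 11260/4389) = √(-147998987/4389) = I*√649567553943/4389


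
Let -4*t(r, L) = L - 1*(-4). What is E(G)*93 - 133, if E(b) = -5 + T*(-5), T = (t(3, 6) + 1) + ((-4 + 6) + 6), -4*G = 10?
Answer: -7241/2 ≈ -3620.5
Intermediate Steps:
G = -5/2 (G = -¼*10 = -5/2 ≈ -2.5000)
t(r, L) = -1 - L/4 (t(r, L) = -(L - 1*(-4))/4 = -(L + 4)/4 = -(4 + L)/4 = -1 - L/4)
T = 13/2 (T = ((-1 - ¼*6) + 1) + ((-4 + 6) + 6) = ((-1 - 3/2) + 1) + (2 + 6) = (-5/2 + 1) + 8 = -3/2 + 8 = 13/2 ≈ 6.5000)
E(b) = -75/2 (E(b) = -5 + (13/2)*(-5) = -5 - 65/2 = -75/2)
E(G)*93 - 133 = -75/2*93 - 133 = -6975/2 - 133 = -7241/2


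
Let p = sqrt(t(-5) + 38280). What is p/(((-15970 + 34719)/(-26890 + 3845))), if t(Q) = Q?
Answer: -115225*sqrt(1531)/18749 ≈ -240.47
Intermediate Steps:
p = 5*sqrt(1531) (p = sqrt(-5 + 38280) = sqrt(38275) = 5*sqrt(1531) ≈ 195.64)
p/(((-15970 + 34719)/(-26890 + 3845))) = (5*sqrt(1531))/(((-15970 + 34719)/(-26890 + 3845))) = (5*sqrt(1531))/((18749/(-23045))) = (5*sqrt(1531))/((18749*(-1/23045))) = (5*sqrt(1531))/(-18749/23045) = (5*sqrt(1531))*(-23045/18749) = -115225*sqrt(1531)/18749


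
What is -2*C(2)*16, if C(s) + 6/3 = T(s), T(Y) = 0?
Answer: 64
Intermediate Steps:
C(s) = -2 (C(s) = -2 + 0 = -2)
-2*C(2)*16 = -2*(-2)*16 = 4*16 = 64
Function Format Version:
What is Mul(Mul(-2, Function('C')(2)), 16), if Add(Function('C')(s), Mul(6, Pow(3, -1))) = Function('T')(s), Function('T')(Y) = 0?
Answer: 64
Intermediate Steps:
Function('C')(s) = -2 (Function('C')(s) = Add(-2, 0) = -2)
Mul(Mul(-2, Function('C')(2)), 16) = Mul(Mul(-2, -2), 16) = Mul(4, 16) = 64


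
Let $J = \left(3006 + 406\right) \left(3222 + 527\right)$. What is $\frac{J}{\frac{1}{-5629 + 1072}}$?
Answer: $-58291266516$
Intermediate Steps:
$J = 12791588$ ($J = 3412 \cdot 3749 = 12791588$)
$\frac{J}{\frac{1}{-5629 + 1072}} = \frac{12791588}{\frac{1}{-5629 + 1072}} = \frac{12791588}{\frac{1}{-4557}} = \frac{12791588}{- \frac{1}{4557}} = 12791588 \left(-4557\right) = -58291266516$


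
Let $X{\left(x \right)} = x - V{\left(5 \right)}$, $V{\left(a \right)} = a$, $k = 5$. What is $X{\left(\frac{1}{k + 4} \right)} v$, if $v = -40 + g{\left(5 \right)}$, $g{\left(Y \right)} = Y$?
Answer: $\frac{1540}{9} \approx 171.11$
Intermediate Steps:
$v = -35$ ($v = -40 + 5 = -35$)
$X{\left(x \right)} = -5 + x$ ($X{\left(x \right)} = x - 5 = -5 + x$)
$X{\left(\frac{1}{k + 4} \right)} v = \left(-5 + \frac{1}{5 + 4}\right) \left(-35\right) = \left(-5 + \frac{1}{9}\right) \left(-35\right) = \left(- \frac{44}{9}\right) \left(-35\right) = \frac{1540}{9}$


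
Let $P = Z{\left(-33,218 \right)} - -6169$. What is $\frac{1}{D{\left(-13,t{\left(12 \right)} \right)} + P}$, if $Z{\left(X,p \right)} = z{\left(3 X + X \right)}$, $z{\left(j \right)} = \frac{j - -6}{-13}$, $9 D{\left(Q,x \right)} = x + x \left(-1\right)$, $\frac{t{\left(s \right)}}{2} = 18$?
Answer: $\frac{13}{80323} \approx 0.00016185$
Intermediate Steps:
$t{\left(s \right)} = 36$ ($t{\left(s \right)} = 2 \cdot 18 = 36$)
$D{\left(Q,x \right)} = 0$ ($D{\left(Q,x \right)} = \frac{x + x \left(-1\right)}{9} = \frac{x - x}{9} = \frac{1}{9} \cdot 0 = 0$)
$z{\left(j \right)} = - \frac{6}{13} - \frac{j}{13}$ ($z{\left(j \right)} = \left(j + 6\right) \left(- \frac{1}{13}\right) = \left(6 + j\right) \left(- \frac{1}{13}\right) = - \frac{6}{13} - \frac{j}{13}$)
$Z{\left(X,p \right)} = - \frac{6}{13} - \frac{4 X}{13}$ ($Z{\left(X,p \right)} = - \frac{6}{13} - \frac{3 X + X}{13} = - \frac{6}{13} - \frac{4 X}{13}$)
$P = \frac{80323}{13}$ ($P = \left(- \frac{6}{13} - - \frac{132}{13}\right) - -6169 = \left(- \frac{6}{13} + \frac{132}{13}\right) + 6169 = \frac{126}{13} + 6169 = \frac{80323}{13} \approx 6178.7$)
$\frac{1}{D{\left(-13,t{\left(12 \right)} \right)} + P} = \frac{1}{0 + \frac{80323}{13}} = \frac{1}{\frac{80323}{13}} = \frac{13}{80323}$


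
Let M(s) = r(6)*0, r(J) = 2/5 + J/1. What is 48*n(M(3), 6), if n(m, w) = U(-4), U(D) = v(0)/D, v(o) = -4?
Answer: 48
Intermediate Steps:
r(J) = ⅖ + J (r(J) = 2*(⅕) + J*1 = ⅖ + J)
U(D) = -4/D
M(s) = 0 (M(s) = (⅖ + 6)*0 = (32/5)*0 = 0)
n(m, w) = 1 (n(m, w) = -4/(-4) = -4*(-¼) = 1)
48*n(M(3), 6) = 48*1 = 48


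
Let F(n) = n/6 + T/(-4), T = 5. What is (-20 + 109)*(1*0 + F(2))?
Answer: -979/12 ≈ -81.583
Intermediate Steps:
F(n) = -5/4 + n/6 (F(n) = n/6 + 5/(-4) = n*(⅙) + 5*(-¼) = n/6 - 5/4 = -5/4 + n/6)
(-20 + 109)*(1*0 + F(2)) = (-20 + 109)*(1*0 + (-5/4 + (⅙)*2)) = 89*(0 + (-5/4 + ⅓)) = 89*(0 - 11/12) = 89*(-11/12) = -979/12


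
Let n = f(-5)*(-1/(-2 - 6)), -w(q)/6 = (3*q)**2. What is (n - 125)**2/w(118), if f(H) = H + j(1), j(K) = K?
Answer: -63001/3007584 ≈ -0.020947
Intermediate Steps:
w(q) = -54*q**2 (w(q) = -6*9*q**2 = -54*q**2)
f(H) = 1 + H (f(H) = H + 1 = 1 + H)
n = -1/2 (n = (1 - 5)*(-1/(-2 - 6)) = -(-4)/(-8) = -(-4)*(-1)/8 = -4*1/8 = -1/2 ≈ -0.50000)
(n - 125)**2/w(118) = (-1/2 - 125)**2/((-54*118**2)) = (-251/2)**2/((-54*13924)) = (63001/4)/(-751896) = (63001/4)*(-1/751896) = -63001/3007584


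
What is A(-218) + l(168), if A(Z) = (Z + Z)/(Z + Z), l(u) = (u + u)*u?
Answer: 56449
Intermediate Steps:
l(u) = 2*u² (l(u) = (2*u)*u = 2*u²)
A(Z) = 1 (A(Z) = (2*Z)/((2*Z)) = (2*Z)*(1/(2*Z)) = 1)
A(-218) + l(168) = 1 + 2*168² = 1 + 2*28224 = 1 + 56448 = 56449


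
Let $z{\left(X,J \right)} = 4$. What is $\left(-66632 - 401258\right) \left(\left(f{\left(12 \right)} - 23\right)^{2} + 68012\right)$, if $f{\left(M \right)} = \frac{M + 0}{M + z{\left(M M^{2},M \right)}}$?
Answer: $- \frac{256430155785}{8} \approx -3.2054 \cdot 10^{10}$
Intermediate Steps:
$f{\left(M \right)} = \frac{M}{4 + M}$ ($f{\left(M \right)} = \frac{M + 0}{M + 4} = \frac{M}{4 + M}$)
$\left(-66632 - 401258\right) \left(\left(f{\left(12 \right)} - 23\right)^{2} + 68012\right) = \left(-66632 - 401258\right) \left(\left(\frac{12}{4 + 12} - 23\right)^{2} + 68012\right) = - 467890 \left(\left(\frac{12}{16} - 23\right)^{2} + 68012\right) = - 467890 \left(\left(12 \cdot \frac{1}{16} - 23\right)^{2} + 68012\right) = - 467890 \left(\left(\frac{3}{4} - 23\right)^{2} + 68012\right) = - 467890 \left(\left(- \frac{89}{4}\right)^{2} + 68012\right) = - 467890 \left(\frac{7921}{16} + 68012\right) = \left(-467890\right) \frac{1096113}{16} = - \frac{256430155785}{8}$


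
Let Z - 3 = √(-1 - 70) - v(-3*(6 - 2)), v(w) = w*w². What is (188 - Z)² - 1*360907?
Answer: 2019871 + 3086*I*√71 ≈ 2.0199e+6 + 26003.0*I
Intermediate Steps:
v(w) = w³
Z = 1731 + I*√71 (Z = 3 + (√(-1 - 70) - (-3*(6 - 2))³) = 3 + (√(-71) - (-3*4)³) = 3 + (I*√71 - 1*(-12)³) = 3 + (I*√71 - 1*(-1728)) = 3 + (I*√71 + 1728) = 3 + (1728 + I*√71) = 1731 + I*√71 ≈ 1731.0 + 8.4261*I)
(188 - Z)² - 1*360907 = (188 - (1731 + I*√71))² - 1*360907 = (188 + (-1731 - I*√71))² - 360907 = (-1543 - I*√71)² - 360907 = -360907 + (-1543 - I*√71)²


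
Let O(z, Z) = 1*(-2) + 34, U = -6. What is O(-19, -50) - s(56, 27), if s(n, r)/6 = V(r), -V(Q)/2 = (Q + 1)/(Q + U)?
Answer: 48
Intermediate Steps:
V(Q) = -2*(1 + Q)/(-6 + Q) (V(Q) = -2*(Q + 1)/(Q - 6) = -2*(1 + Q)/(-6 + Q))
O(z, Z) = 32 (O(z, Z) = -2 + 34 = 32)
s(n, r) = 12*(-1 - r)/(-6 + r) (s(n, r) = 6*(2*(-1 - r)/(-6 + r)) = 12*(-1 - r)/(-6 + r))
O(-19, -50) - s(56, 27) = 32 - 12*(-1 - 1*27)/(-6 + 27) = 32 - 12*(-1 - 27)/21 = 32 - 12*(-28)/21 = 32 - 1*(-16) = 32 + 16 = 48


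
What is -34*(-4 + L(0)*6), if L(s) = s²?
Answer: 136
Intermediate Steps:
-34*(-4 + L(0)*6) = -34*(-4 + 0²*6) = -34*(-4 + 0*6) = -34*(-4 + 0) = -34*(-4) = 136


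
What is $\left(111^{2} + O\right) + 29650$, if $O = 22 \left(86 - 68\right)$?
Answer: $42367$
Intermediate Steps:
$O = 396$ ($O = 22 \left(86 - 68\right) = 22 \cdot 18 = 396$)
$\left(111^{2} + O\right) + 29650 = \left(111^{2} + 396\right) + 29650 = \left(12321 + 396\right) + 29650 = 12717 + 29650 = 42367$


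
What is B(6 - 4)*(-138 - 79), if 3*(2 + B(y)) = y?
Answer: 868/3 ≈ 289.33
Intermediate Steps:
B(y) = -2 + y/3
B(6 - 4)*(-138 - 79) = (-2 + (6 - 4)/3)*(-138 - 79) = (-2 + (⅓)*2)*(-217) = (-2 + ⅔)*(-217) = -4/3*(-217) = 868/3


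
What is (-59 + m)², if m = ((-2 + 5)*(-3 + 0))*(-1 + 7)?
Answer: 12769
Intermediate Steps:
m = -54 (m = (3*(-3))*6 = -9*6 = -54)
(-59 + m)² = (-59 - 54)² = (-113)² = 12769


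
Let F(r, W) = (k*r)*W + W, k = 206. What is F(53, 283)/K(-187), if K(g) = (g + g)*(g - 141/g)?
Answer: 3090077/69656 ≈ 44.362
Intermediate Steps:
F(r, W) = W + 206*W*r (F(r, W) = (206*r)*W + W = 206*W*r + W = W + 206*W*r)
K(g) = 2*g*(g - 141/g) (K(g) = (2*g)*(g - 141/g) = 2*g*(g - 141/g))
F(53, 283)/K(-187) = (283*(1 + 206*53))/(-282 + 2*(-187)²) = (283*(1 + 10918))/(-282 + 2*34969) = (283*10919)/(-282 + 69938) = 3090077/69656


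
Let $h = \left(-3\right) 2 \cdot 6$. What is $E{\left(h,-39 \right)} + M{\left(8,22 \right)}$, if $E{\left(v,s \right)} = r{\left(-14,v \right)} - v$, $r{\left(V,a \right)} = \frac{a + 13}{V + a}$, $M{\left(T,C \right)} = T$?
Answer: $\frac{2223}{50} \approx 44.46$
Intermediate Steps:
$r{\left(V,a \right)} = \frac{13 + a}{V + a}$
$h = -36$ ($h = \left(-6\right) 6 = -36$)
$E{\left(v,s \right)} = - v + \frac{13 + v}{-14 + v}$ ($E{\left(v,s \right)} = \frac{13 + v}{-14 + v} - v = - v + \frac{13 + v}{-14 + v}$)
$E{\left(h,-39 \right)} + M{\left(8,22 \right)} = \frac{13 - 36 - - 36 \left(-14 - 36\right)}{-14 - 36} + 8 = \frac{13 - 36 - \left(-36\right) \left(-50\right)}{-50} + 8 = - \frac{13 - 36 - 1800}{50} + 8 = \left(- \frac{1}{50}\right) \left(-1823\right) + 8 = \frac{1823}{50} + 8 = \frac{2223}{50}$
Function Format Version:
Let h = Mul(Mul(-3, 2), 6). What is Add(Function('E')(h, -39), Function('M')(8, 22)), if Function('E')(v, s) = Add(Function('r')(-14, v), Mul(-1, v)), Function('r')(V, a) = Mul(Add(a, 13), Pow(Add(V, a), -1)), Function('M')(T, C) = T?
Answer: Rational(2223, 50) ≈ 44.460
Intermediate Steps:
Function('r')(V, a) = Mul(Pow(Add(V, a), -1), Add(13, a)) (Function('r')(V, a) = Mul(Add(13, a), Pow(Add(V, a), -1)) = Mul(Pow(Add(V, a), -1), Add(13, a)))
h = -36 (h = Mul(-6, 6) = -36)
Function('E')(v, s) = Add(Mul(-1, v), Mul(Pow(Add(-14, v), -1), Add(13, v))) (Function('E')(v, s) = Add(Mul(Pow(Add(-14, v), -1), Add(13, v)), Mul(-1, v)) = Add(Mul(-1, v), Mul(Pow(Add(-14, v), -1), Add(13, v))))
Add(Function('E')(h, -39), Function('M')(8, 22)) = Add(Mul(Pow(Add(-14, -36), -1), Add(13, -36, Mul(-1, -36, Add(-14, -36)))), 8) = Add(Mul(Pow(-50, -1), Add(13, -36, Mul(-1, -36, -50))), 8) = Add(Mul(Rational(-1, 50), Add(13, -36, -1800)), 8) = Add(Mul(Rational(-1, 50), -1823), 8) = Add(Rational(1823, 50), 8) = Rational(2223, 50)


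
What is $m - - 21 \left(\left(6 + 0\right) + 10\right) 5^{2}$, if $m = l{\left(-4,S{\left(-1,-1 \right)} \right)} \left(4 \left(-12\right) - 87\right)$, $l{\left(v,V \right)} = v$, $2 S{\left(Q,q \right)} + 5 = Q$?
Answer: $8940$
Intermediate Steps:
$S{\left(Q,q \right)} = - \frac{5}{2} + \frac{Q}{2}$
$m = 540$ ($m = - 4 \left(4 \left(-12\right) - 87\right) = - 4 \left(-48 - 87\right) = \left(-4\right) \left(-135\right) = 540$)
$m - - 21 \left(\left(6 + 0\right) + 10\right) 5^{2} = 540 - - 21 \left(\left(6 + 0\right) + 10\right) 5^{2} = 540 - - 21 \left(6 + 10\right) 25 = 540 - \left(-21\right) 16 \cdot 25 = 540 - \left(-336\right) 25 = 540 - -8400 = 540 + 8400 = 8940$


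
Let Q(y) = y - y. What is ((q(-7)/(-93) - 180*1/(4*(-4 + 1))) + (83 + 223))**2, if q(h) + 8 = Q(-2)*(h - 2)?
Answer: 891679321/8649 ≈ 1.0310e+5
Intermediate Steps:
Q(y) = 0
q(h) = -8 (q(h) = -8 + 0*(h - 2) = -8 + 0*(-2 + h) = -8 + 0 = -8)
((q(-7)/(-93) - 180*1/(4*(-4 + 1))) + (83 + 223))**2 = ((-8/(-93) - 180*1/(4*(-4 + 1))) + (83 + 223))**2 = ((-8*(-1/93) - 180/(-3*1*4)) + 306)**2 = ((8/93 - 180/((-3*4))) + 306)**2 = ((8/93 - 180/(-12)) + 306)**2 = ((8/93 - 180*(-1/12)) + 306)**2 = ((8/93 + 15) + 306)**2 = (1403/93 + 306)**2 = (29861/93)**2 = 891679321/8649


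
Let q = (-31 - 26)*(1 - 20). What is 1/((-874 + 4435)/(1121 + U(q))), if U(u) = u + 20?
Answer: 2224/3561 ≈ 0.62454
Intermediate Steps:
q = 1083 (q = -57*(-19) = 1083)
U(u) = 20 + u
1/((-874 + 4435)/(1121 + U(q))) = 1/((-874 + 4435)/(1121 + (20 + 1083))) = 1/(3561/(1121 + 1103)) = 1/(3561/2224) = 2224/3561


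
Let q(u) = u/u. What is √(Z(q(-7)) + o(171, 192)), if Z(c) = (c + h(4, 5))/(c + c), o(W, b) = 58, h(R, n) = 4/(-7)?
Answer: √11410/14 ≈ 7.6298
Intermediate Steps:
h(R, n) = -4/7 (h(R, n) = 4*(-⅐) = -4/7)
q(u) = 1
Z(c) = (-4/7 + c)/(2*c) (Z(c) = (c - 4/7)/(c + c) = (-4/7 + c)/((2*c)) = (-4/7 + c)*(1/(2*c)) = (-4/7 + c)/(2*c))
√(Z(q(-7)) + o(171, 192)) = √((1/14)*(-4 + 7*1)/1 + 58) = √((1/14)*1*(-4 + 7) + 58) = √((1/14)*1*3 + 58) = √(3/14 + 58) = √(815/14) = √11410/14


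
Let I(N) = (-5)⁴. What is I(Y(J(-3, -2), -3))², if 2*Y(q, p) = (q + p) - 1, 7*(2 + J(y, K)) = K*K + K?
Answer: 390625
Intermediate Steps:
J(y, K) = -2 + K/7 + K²/7 (J(y, K) = -2 + (K*K + K)/7 = -2 + (K² + K)/7 = -2 + (K + K²)/7 = -2 + (K/7 + K²/7) = -2 + K/7 + K²/7)
Y(q, p) = -½ + p/2 + q/2 (Y(q, p) = ((q + p) - 1)/2 = ((p + q) - 1)/2 = (-1 + p + q)/2 = -½ + p/2 + q/2)
I(N) = 625
I(Y(J(-3, -2), -3))² = 625² = 390625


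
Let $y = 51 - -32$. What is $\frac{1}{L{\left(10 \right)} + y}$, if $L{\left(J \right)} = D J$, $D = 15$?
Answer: $\frac{1}{233} \approx 0.0042918$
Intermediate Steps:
$L{\left(J \right)} = 15 J$
$y = 83$ ($y = 51 + 32 = 83$)
$\frac{1}{L{\left(10 \right)} + y} = \frac{1}{15 \cdot 10 + 83} = \frac{1}{150 + 83} = \frac{1}{233}$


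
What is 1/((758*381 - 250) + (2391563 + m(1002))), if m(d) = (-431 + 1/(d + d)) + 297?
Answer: 2004/5370673909 ≈ 3.7314e-7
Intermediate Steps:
m(d) = -134 + 1/(2*d) (m(d) = (-431 + 1/(2*d)) + 297 = -134 + 1/(2*d))
1/((758*381 - 250) + (2391563 + m(1002))) = 1/((758*381 - 250) + (2391563 + (-134 + (½)/1002))) = 1/((288798 - 250) + (2391563 + (-134 + (½)*(1/1002)))) = 1/(288548 + (2391563 + (-134 + 1/2004))) = 1/(288548 + (2391563 - 268535/2004)) = 1/(288548 + 4792423717/2004) = 1/(5370673909/2004) = 2004/5370673909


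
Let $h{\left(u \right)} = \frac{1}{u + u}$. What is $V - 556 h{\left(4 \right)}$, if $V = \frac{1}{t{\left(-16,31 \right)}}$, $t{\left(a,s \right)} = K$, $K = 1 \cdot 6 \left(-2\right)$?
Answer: $- \frac{835}{12} \approx -69.583$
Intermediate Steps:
$h{\left(u \right)} = \frac{1}{2 u}$
$K = -12$ ($K = 6 \left(-2\right) = -12$)
$t{\left(a,s \right)} = -12$
$V = - \frac{1}{12}$ ($V = \frac{1}{-12} = - \frac{1}{12} \approx -0.083333$)
$V - 556 h{\left(4 \right)} = - \frac{1}{12} - 556 \frac{1}{2 \cdot 4} = - \frac{1}{12} - 556 \cdot \frac{1}{2} \cdot \frac{1}{4} = - \frac{1}{12} - \frac{139}{2} = - \frac{835}{12}$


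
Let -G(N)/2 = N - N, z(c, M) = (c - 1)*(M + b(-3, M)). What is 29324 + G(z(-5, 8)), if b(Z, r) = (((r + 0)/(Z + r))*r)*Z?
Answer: 29324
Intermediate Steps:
b(Z, r) = Z*r²/(Z + r) (b(Z, r) = ((r/(Z + r))*r)*Z = (r²/(Z + r))*Z = Z*r²/(Z + r))
z(c, M) = (-1 + c)*(M - 3*M²/(-3 + M)) (z(c, M) = (c - 1)*(M - 3*M²/(-3 + M)) = (-1 + c)*(M - 3*M²/(-3 + M)))
G(N) = 0 (G(N) = -2*(N - N) = -2*0 = 0)
29324 + G(z(-5, 8)) = 29324 + 0 = 29324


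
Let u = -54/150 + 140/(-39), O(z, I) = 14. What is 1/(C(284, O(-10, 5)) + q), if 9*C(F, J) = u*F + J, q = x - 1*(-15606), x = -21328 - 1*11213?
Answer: -8775/149684659 ≈ -5.8623e-5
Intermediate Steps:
x = -32541 (x = -21328 - 11213 = -32541)
u = -3851/975 (u = -54*1/150 + 140*(-1/39) = -9/25 - 140/39 = -3851/975 ≈ -3.9497)
q = -16935 (q = -32541 - 1*(-15606) = -32541 + 15606 = -16935)
C(F, J) = -3851*F/8775 + J/9 (C(F, J) = (-3851*F/975 + J)/9 = (J - 3851*F/975)/9 = -3851*F/8775 + J/9)
1/(C(284, O(-10, 5)) + q) = 1/((-3851/8775*284 + (⅑)*14) - 16935) = 1/((-1093684/8775 + 14/9) - 16935) = 1/(-1080034/8775 - 16935) = 1/(-149684659/8775) = -8775/149684659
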